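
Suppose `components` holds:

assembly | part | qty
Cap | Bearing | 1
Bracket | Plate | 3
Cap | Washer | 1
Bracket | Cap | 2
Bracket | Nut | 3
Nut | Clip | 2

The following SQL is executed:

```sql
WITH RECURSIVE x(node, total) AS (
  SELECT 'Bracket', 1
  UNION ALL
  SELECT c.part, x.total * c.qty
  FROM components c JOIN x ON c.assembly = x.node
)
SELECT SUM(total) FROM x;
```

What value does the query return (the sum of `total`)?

Base: (Bracket, total=1).
Iteration 1: components of {Bracket} -> Cap = 1*2 = 2, Nut = 1*3 = 3, Plate = 1*3 = 3.
Iteration 2: components of {Cap,Nut,Plate} -> Bearing = 2*1 = 2, Clip = 3*2 = 6, Washer = 2*1 = 2.
Iteration 3: no further components; recursion stops.
SUM(total) = 1 + 2 + 3 + 3 + 2 + 2 + 6 = 19.

19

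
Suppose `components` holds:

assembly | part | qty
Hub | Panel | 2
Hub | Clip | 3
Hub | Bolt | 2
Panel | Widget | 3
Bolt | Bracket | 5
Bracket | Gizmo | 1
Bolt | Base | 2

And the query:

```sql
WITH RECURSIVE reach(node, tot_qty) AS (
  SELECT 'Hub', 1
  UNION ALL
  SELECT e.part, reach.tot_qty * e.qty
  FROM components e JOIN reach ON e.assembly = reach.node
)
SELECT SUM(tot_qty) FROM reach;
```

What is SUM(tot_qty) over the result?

38

Base: (Hub, tot_qty=1).
Iteration 1: components of {Hub} -> Bolt = 1*2 = 2, Clip = 1*3 = 3, Panel = 1*2 = 2.
Iteration 2: components of {Bolt,Clip,Panel} -> Base = 2*2 = 4, Bracket = 2*5 = 10, Widget = 2*3 = 6.
Iteration 3: components of {Base,Bracket,Widget} -> Gizmo = 10*1 = 10.
Iteration 4: no further components; recursion stops.
SUM(tot_qty) = 1 + 2 + 3 + 2 + 6 + 10 + 4 + 10 = 38.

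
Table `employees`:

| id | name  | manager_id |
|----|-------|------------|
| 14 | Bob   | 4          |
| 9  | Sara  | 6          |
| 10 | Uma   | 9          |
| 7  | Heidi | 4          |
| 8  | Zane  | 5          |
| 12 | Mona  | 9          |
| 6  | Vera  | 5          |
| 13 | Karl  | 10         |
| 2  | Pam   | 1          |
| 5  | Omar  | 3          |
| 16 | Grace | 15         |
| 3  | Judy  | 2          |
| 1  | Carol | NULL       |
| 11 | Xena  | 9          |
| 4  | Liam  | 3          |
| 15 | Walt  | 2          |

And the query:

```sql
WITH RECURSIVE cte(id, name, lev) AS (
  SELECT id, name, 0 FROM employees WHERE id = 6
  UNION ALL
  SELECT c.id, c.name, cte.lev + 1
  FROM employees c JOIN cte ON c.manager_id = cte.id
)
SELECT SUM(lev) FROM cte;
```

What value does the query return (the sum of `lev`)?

Base: id=6 (Vera) at lev 0.
Iteration 1: rows with manager_id in {6} -> Sara (id 9, lev 1).
Iteration 2: rows with manager_id in {9} -> Uma (id 10, lev 2), Xena (id 11, lev 2), Mona (id 12, lev 2).
Iteration 3: rows with manager_id in {10,11,12} -> Karl (id 13, lev 3).
Iteration 4: no rows with manager_id in {13}; recursion stops.
SUM(lev) = 0 + 1 + 2 + 2 + 2 + 3 = 10.

10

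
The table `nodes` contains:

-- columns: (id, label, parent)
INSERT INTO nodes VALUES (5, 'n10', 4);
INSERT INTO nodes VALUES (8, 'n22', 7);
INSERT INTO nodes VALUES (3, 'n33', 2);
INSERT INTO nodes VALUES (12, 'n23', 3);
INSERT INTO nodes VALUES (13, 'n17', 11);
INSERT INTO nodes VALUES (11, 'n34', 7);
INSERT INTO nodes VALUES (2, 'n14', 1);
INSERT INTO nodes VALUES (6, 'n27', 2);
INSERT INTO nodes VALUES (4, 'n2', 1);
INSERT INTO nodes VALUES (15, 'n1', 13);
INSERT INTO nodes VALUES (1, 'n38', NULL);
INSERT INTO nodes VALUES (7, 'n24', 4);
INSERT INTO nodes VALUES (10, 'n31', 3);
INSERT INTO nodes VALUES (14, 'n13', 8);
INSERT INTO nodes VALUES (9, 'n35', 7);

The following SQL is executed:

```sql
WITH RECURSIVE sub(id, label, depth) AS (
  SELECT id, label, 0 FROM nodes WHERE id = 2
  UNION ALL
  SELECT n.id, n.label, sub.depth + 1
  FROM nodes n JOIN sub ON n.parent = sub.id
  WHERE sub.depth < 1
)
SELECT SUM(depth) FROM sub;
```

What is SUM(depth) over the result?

2

Base: id=2 (n14) at depth 0.
Iteration 1: rows with parent in {2} -> n33 (id 3, depth 1), n27 (id 6, depth 1).
Iteration 2: depth < 1 fails for all current rows; recursion stops.
SUM(depth) = 0 + 1 + 1 = 2.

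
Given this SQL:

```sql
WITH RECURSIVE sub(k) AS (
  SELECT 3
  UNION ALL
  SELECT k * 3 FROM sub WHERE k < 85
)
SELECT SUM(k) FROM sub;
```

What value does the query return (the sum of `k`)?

363

Base: k=3.
Iteration 1: 3 < 85 holds -> k = 3 * 3 = 9.
Iteration 2: 9 < 85 holds -> k = 9 * 3 = 27.
Iteration 3: 27 < 85 holds -> k = 27 * 3 = 81.
Iteration 4: 81 < 85 holds -> k = 81 * 3 = 243.
Iteration 5: 243 < 85 fails; recursion stops.
SUM(k) = 3 + 9 + 27 + 81 + 243 = 363.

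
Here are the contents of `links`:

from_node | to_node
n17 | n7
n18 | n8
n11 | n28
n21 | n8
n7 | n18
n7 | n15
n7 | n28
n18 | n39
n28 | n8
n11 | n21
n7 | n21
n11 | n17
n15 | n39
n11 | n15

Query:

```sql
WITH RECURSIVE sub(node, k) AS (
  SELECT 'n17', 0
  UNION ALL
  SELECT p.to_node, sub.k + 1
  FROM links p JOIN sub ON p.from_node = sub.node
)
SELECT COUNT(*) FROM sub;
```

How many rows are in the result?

11

Base: (n17, k=0).
Iteration 1: edges from {n17} -> (n7, k=1).
Iteration 2: edges from {n7} -> (n15, k=2), (n18, k=2), (n21, k=2), (n28, k=2).
Iteration 3: edges from {n15,n18,n21,n28} -> (n39, k=3) x2, (n8, k=3) x3. [UNION ALL keeps all 5 new rows, including repeats]
Iteration 4: no outgoing edges from {n39,n8}; recursion stops.
Total rows emitted: 11.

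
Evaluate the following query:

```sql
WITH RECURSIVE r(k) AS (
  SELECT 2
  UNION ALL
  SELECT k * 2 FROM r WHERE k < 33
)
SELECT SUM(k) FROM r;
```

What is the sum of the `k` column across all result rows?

126

Base: k=2.
Iteration 1: 2 < 33 holds -> k = 2 * 2 = 4.
Iteration 2: 4 < 33 holds -> k = 4 * 2 = 8.
Iteration 3: 8 < 33 holds -> k = 8 * 2 = 16.
Iteration 4: 16 < 33 holds -> k = 16 * 2 = 32.
Iteration 5: 32 < 33 holds -> k = 32 * 2 = 64.
Iteration 6: 64 < 33 fails; recursion stops.
SUM(k) = 2 + 4 + 8 + 16 + 32 + 64 = 126.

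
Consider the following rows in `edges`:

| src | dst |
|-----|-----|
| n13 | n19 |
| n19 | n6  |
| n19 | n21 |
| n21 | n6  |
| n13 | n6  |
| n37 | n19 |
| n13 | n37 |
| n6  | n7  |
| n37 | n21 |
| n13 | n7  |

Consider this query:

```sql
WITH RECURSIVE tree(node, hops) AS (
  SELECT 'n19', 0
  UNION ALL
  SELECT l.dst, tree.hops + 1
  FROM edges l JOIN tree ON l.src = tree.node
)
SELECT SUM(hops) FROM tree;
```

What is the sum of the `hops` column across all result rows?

Base: (n19, hops=0).
Iteration 1: edges from {n19} -> (n21, hops=1), (n6, hops=1).
Iteration 2: edges from {n21,n6} -> (n6, hops=2), (n7, hops=2).
Iteration 3: edges from {n6,n7} -> (n7, hops=3).
Iteration 4: no outgoing edges from {n7}; recursion stops.
SUM(hops) = 0 + 1 + 1 + 2 + 2 + 3 = 9.

9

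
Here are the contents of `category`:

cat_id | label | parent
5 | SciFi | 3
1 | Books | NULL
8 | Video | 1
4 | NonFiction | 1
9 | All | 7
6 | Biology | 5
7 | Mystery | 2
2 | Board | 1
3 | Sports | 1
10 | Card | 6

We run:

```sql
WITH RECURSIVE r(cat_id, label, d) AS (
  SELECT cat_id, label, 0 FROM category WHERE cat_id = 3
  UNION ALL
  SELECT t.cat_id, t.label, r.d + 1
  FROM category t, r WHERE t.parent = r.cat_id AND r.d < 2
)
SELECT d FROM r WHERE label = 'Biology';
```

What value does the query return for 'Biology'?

Base: cat_id=3 (Sports) at d 0.
Iteration 1: rows with parent in {3} -> SciFi (id 5, d 1).
Iteration 2: rows with parent in {5} -> Biology (id 6, d 2).
Iteration 3: d < 2 fails for all current rows; recursion stops.

2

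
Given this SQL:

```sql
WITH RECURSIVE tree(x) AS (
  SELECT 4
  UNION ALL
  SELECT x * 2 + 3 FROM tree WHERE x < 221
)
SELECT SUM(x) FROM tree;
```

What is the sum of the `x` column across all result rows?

Base: x=4.
Iteration 1: 4 < 221 holds -> x = 4 * 2 + 3 = 11.
Iteration 2: 11 < 221 holds -> x = 11 * 2 + 3 = 25.
Iteration 3: 25 < 221 holds -> x = 25 * 2 + 3 = 53.
Iteration 4: 53 < 221 holds -> x = 53 * 2 + 3 = 109.
Iteration 5: 109 < 221 holds -> x = 109 * 2 + 3 = 221.
Iteration 6: 221 < 221 fails; recursion stops.
SUM(x) = 4 + 11 + 25 + 53 + 109 + 221 = 423.

423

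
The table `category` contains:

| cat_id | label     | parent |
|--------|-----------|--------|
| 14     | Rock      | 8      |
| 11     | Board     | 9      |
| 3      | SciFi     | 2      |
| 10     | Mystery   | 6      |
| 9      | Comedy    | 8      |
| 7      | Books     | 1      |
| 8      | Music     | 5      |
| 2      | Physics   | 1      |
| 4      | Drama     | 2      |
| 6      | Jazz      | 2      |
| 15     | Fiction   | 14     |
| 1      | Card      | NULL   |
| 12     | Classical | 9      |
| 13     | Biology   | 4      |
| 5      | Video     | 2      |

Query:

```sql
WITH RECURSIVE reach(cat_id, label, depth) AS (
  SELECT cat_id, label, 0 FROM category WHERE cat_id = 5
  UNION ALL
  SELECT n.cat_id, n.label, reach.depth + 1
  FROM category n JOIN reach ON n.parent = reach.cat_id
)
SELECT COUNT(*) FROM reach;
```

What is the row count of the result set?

Base: cat_id=5 (Video) at depth 0.
Iteration 1: rows with parent in {5} -> Music (id 8, depth 1).
Iteration 2: rows with parent in {8} -> Comedy (id 9, depth 2), Rock (id 14, depth 2).
Iteration 3: rows with parent in {9,14} -> Board (id 11, depth 3), Classical (id 12, depth 3), Fiction (id 15, depth 3).
Iteration 4: no rows with parent in {11,12,15}; recursion stops.
Total rows emitted: 7.

7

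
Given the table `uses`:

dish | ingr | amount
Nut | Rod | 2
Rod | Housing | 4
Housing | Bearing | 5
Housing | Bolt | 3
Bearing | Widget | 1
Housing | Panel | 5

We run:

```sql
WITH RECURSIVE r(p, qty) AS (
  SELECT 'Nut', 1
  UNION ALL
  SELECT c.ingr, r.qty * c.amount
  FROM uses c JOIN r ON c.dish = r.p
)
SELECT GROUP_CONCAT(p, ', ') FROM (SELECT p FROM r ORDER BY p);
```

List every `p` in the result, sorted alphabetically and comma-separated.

Bearing, Bolt, Housing, Nut, Panel, Rod, Widget

Base: (Nut, qty=1).
Iteration 1: components of {Nut} -> Rod = 1*2 = 2.
Iteration 2: components of {Rod} -> Housing = 2*4 = 8.
Iteration 3: components of {Housing} -> Bearing = 8*5 = 40, Bolt = 8*3 = 24, Panel = 8*5 = 40.
Iteration 4: components of {Bearing,Bolt,Panel} -> Widget = 40*1 = 40.
Iteration 5: no further components; recursion stops.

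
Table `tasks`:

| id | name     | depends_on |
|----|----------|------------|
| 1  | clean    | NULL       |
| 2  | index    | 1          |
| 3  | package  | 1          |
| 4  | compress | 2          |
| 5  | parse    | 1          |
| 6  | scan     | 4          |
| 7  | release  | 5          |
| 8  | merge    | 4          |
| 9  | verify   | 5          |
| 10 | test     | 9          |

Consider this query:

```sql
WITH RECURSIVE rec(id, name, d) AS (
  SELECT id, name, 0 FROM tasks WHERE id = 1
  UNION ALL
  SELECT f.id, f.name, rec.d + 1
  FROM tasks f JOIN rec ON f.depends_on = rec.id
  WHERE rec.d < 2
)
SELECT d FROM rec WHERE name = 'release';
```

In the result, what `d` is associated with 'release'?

2

Base: id=1 (clean) at d 0.
Iteration 1: rows with depends_on in {1} -> index (id 2, d 1), package (id 3, d 1), parse (id 5, d 1).
Iteration 2: rows with depends_on in {2,3,5} -> compress (id 4, d 2), release (id 7, d 2), verify (id 9, d 2).
Iteration 3: d < 2 fails for all current rows; recursion stops.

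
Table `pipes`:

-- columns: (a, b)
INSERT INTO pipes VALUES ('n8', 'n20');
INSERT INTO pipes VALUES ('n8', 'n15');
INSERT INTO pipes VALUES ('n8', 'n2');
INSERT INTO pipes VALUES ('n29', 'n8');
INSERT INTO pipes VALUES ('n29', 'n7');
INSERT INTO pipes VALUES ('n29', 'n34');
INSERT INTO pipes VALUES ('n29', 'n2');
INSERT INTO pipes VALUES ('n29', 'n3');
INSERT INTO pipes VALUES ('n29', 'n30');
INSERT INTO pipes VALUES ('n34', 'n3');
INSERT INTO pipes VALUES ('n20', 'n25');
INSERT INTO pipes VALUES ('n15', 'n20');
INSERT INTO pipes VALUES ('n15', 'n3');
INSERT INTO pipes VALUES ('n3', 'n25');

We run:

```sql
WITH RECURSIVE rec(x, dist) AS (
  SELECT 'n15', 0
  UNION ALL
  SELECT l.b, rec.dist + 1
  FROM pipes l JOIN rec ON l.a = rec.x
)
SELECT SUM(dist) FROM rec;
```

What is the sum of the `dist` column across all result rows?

6

Base: (n15, dist=0).
Iteration 1: edges from {n15} -> (n20, dist=1), (n3, dist=1).
Iteration 2: edges from {n20,n3} -> (n25, dist=2) x2. [UNION ALL keeps all 2 new rows, including repeats]
Iteration 3: no outgoing edges from {n25}; recursion stops.
SUM(dist) = 0 + 1 + 1 + 2 + 2 = 6.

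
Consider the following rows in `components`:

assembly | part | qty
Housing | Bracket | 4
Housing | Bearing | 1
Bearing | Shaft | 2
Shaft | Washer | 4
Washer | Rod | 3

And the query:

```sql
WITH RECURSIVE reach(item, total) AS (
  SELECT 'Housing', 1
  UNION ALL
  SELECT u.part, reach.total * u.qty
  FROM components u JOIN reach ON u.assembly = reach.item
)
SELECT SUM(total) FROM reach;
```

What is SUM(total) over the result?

40

Base: (Housing, total=1).
Iteration 1: components of {Housing} -> Bearing = 1*1 = 1, Bracket = 1*4 = 4.
Iteration 2: components of {Bearing,Bracket} -> Shaft = 1*2 = 2.
Iteration 3: components of {Shaft} -> Washer = 2*4 = 8.
Iteration 4: components of {Washer} -> Rod = 8*3 = 24.
Iteration 5: no further components; recursion stops.
SUM(total) = 1 + 4 + 1 + 2 + 8 + 24 = 40.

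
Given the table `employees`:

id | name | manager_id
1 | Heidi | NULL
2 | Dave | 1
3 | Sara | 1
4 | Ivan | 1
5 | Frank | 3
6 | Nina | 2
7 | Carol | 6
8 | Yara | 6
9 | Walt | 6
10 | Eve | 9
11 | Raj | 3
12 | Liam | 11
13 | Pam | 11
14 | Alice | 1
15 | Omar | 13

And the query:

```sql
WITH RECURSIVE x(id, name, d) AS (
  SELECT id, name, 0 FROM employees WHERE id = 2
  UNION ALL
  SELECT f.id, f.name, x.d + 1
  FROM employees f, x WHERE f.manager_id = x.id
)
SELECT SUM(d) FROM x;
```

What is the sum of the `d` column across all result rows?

10

Base: id=2 (Dave) at d 0.
Iteration 1: rows with manager_id in {2} -> Nina (id 6, d 1).
Iteration 2: rows with manager_id in {6} -> Carol (id 7, d 2), Yara (id 8, d 2), Walt (id 9, d 2).
Iteration 3: rows with manager_id in {7,8,9} -> Eve (id 10, d 3).
Iteration 4: no rows with manager_id in {10}; recursion stops.
SUM(d) = 0 + 1 + 2 + 2 + 2 + 3 = 10.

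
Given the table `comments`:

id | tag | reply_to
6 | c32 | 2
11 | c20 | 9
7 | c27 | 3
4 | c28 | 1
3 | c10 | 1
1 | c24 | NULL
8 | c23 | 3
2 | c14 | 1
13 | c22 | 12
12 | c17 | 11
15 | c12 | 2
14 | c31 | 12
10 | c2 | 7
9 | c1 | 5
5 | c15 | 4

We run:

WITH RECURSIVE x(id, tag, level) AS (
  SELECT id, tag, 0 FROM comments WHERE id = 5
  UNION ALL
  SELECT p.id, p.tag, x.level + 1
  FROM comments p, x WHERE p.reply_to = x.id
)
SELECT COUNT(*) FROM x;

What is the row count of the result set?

Base: id=5 (c15) at level 0.
Iteration 1: rows with reply_to in {5} -> c1 (id 9, level 1).
Iteration 2: rows with reply_to in {9} -> c20 (id 11, level 2).
Iteration 3: rows with reply_to in {11} -> c17 (id 12, level 3).
Iteration 4: rows with reply_to in {12} -> c22 (id 13, level 4), c31 (id 14, level 4).
Iteration 5: no rows with reply_to in {13,14}; recursion stops.
Total rows emitted: 6.

6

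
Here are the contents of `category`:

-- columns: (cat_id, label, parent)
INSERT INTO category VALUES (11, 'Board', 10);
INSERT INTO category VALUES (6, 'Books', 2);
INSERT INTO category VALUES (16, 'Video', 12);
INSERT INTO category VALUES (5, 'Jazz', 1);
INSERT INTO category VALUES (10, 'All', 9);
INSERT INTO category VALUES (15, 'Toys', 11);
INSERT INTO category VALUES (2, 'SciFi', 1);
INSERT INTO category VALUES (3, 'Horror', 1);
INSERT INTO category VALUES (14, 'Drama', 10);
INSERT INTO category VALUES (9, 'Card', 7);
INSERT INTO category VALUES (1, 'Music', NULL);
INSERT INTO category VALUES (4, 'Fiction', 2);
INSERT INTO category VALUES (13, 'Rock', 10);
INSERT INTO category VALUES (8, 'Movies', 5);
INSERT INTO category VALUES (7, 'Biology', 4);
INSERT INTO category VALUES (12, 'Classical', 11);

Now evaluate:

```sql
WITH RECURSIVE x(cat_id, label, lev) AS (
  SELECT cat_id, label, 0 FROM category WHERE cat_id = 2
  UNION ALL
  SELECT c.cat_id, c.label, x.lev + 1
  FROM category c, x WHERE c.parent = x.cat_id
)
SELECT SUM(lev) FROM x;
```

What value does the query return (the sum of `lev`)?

45

Base: cat_id=2 (SciFi) at lev 0.
Iteration 1: rows with parent in {2} -> Fiction (id 4, lev 1), Books (id 6, lev 1).
Iteration 2: rows with parent in {4,6} -> Biology (id 7, lev 2).
Iteration 3: rows with parent in {7} -> Card (id 9, lev 3).
Iteration 4: rows with parent in {9} -> All (id 10, lev 4).
Iteration 5: rows with parent in {10} -> Board (id 11, lev 5), Rock (id 13, lev 5), Drama (id 14, lev 5).
Iteration 6: rows with parent in {11,13,14} -> Classical (id 12, lev 6), Toys (id 15, lev 6).
Iteration 7: rows with parent in {12,15} -> Video (id 16, lev 7).
Iteration 8: no rows with parent in {16}; recursion stops.
SUM(lev) = 0 + 1 + 1 + 2 + 3 + 4 + 5 + 5 + 5 + 6 + 6 + 7 = 45.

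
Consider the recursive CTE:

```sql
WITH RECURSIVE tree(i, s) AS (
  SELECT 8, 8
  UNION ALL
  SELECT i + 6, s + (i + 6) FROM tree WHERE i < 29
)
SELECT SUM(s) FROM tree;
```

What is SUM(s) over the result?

Base: i=8, s=8.
Iteration 1: 8 < 29 holds -> i = 8 + 6 = 14, s = 8 + 14 = 22.
Iteration 2: 14 < 29 holds -> i = 14 + 6 = 20, s = 22 + 20 = 42.
Iteration 3: 20 < 29 holds -> i = 20 + 6 = 26, s = 42 + 26 = 68.
Iteration 4: 26 < 29 holds -> i = 26 + 6 = 32, s = 68 + 32 = 100.
Iteration 5: 32 < 29 fails; recursion stops.
SUM(s) = 8 + 22 + 42 + 68 + 100 = 240.

240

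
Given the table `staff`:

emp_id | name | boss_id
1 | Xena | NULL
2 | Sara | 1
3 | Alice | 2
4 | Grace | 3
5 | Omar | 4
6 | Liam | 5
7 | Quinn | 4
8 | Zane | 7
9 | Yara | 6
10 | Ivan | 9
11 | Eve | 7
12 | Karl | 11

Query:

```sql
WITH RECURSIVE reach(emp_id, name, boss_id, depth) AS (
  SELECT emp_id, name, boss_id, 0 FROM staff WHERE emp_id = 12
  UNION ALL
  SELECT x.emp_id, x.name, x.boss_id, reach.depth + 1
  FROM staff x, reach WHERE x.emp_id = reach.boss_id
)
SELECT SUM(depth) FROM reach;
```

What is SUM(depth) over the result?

21

Base: emp_id=12 (Karl), boss_id=11, depth 0.
Iteration 1: join on emp_id=11 -> Eve (id 11, boss_id=7, depth 1).
Iteration 2: join on emp_id=7 -> Quinn (id 7, boss_id=4, depth 2).
Iteration 3: join on emp_id=4 -> Grace (id 4, boss_id=3, depth 3).
Iteration 4: join on emp_id=3 -> Alice (id 3, boss_id=2, depth 4).
Iteration 5: join on emp_id=2 -> Sara (id 2, boss_id=1, depth 5).
Iteration 6: join on emp_id=1 -> Xena (id 1, boss_id=NULL, depth 6).
Iteration 7: boss_id is NULL; no match; recursion stops.
SUM(depth) = 0 + 1 + 2 + 3 + 4 + 5 + 6 = 21.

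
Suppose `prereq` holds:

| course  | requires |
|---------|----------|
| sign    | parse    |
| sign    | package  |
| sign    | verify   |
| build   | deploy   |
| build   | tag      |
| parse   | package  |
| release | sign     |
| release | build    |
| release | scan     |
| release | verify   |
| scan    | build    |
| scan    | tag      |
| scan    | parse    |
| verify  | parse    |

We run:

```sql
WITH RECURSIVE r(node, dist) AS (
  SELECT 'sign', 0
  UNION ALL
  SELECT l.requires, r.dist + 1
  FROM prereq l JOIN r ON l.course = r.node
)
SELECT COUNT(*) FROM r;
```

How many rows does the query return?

Base: (sign, dist=0).
Iteration 1: edges from {sign} -> (package, dist=1), (parse, dist=1), (verify, dist=1).
Iteration 2: edges from {package,parse,verify} -> (package, dist=2), (parse, dist=2).
Iteration 3: edges from {package,parse} -> (package, dist=3).
Iteration 4: no outgoing edges from {package}; recursion stops.
Total rows emitted: 7.

7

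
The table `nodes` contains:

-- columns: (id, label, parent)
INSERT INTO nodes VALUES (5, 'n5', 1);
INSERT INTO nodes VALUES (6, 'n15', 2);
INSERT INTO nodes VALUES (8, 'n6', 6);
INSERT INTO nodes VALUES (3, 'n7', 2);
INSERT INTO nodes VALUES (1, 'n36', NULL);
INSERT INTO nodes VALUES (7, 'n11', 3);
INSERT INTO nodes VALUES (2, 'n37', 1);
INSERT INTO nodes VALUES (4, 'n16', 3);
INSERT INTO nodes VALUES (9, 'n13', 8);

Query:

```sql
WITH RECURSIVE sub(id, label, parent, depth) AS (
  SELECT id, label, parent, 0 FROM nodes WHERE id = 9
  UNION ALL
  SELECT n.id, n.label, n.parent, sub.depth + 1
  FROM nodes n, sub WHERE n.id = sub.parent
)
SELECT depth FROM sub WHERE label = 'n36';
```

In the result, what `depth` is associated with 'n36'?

4

Base: id=9 (n13), parent=8, depth 0.
Iteration 1: join on id=8 -> n6 (id 8, parent=6, depth 1).
Iteration 2: join on id=6 -> n15 (id 6, parent=2, depth 2).
Iteration 3: join on id=2 -> n37 (id 2, parent=1, depth 3).
Iteration 4: join on id=1 -> n36 (id 1, parent=NULL, depth 4).
Iteration 5: parent is NULL; no match; recursion stops.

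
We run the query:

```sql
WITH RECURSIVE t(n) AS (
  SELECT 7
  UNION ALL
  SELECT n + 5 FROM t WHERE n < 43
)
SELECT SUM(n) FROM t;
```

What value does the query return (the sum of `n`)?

243

Base: n=7.
Iteration 1: 7 < 43 holds -> n = 7 + 5 = 12.
Iteration 2: 12 < 43 holds -> n = 12 + 5 = 17.
Iteration 3: 17 < 43 holds -> n = 17 + 5 = 22.
Iteration 4: 22 < 43 holds -> n = 22 + 5 = 27.
Iteration 5: 27 < 43 holds -> n = 27 + 5 = 32.
Iteration 6: 32 < 43 holds -> n = 32 + 5 = 37.
Iteration 7: 37 < 43 holds -> n = 37 + 5 = 42.
Iteration 8: 42 < 43 holds -> n = 42 + 5 = 47.
Iteration 9: 47 < 43 fails; recursion stops.
SUM(n) = 7 + 12 + 17 + 22 + 27 + 32 + 37 + 42 + 47 = 243.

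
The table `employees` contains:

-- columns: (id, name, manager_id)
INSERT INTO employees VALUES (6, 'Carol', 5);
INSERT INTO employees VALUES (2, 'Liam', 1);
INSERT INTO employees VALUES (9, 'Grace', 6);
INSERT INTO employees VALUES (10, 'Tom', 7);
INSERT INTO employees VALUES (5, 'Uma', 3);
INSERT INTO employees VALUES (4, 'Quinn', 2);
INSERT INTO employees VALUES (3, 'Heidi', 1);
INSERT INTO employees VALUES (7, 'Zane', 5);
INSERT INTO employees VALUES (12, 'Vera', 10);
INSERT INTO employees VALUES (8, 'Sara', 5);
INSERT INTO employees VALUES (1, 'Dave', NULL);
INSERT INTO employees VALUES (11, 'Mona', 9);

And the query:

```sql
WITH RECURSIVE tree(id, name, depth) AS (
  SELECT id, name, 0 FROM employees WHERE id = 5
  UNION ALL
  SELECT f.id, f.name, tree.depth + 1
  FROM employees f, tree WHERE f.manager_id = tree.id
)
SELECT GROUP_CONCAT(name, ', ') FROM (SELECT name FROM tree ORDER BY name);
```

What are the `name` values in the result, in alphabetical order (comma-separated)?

Carol, Grace, Mona, Sara, Tom, Uma, Vera, Zane

Base: id=5 (Uma) at depth 0.
Iteration 1: rows with manager_id in {5} -> Carol (id 6, depth 1), Zane (id 7, depth 1), Sara (id 8, depth 1).
Iteration 2: rows with manager_id in {6,7,8} -> Grace (id 9, depth 2), Tom (id 10, depth 2).
Iteration 3: rows with manager_id in {9,10} -> Mona (id 11, depth 3), Vera (id 12, depth 3).
Iteration 4: no rows with manager_id in {11,12}; recursion stops.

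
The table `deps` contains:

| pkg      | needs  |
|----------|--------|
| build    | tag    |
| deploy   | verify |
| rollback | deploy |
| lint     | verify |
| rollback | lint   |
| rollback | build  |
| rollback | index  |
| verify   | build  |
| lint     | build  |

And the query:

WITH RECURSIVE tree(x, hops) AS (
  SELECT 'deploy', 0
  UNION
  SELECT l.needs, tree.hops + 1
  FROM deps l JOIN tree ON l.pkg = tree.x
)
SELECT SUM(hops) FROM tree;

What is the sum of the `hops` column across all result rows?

6

Base: (deploy, hops=0).
Iteration 1: edges from {deploy} -> (verify, hops=1).
Iteration 2: edges from {verify} -> (build, hops=2).
Iteration 3: edges from {build} -> (tag, hops=3).
Iteration 4: no outgoing edges from {tag}; recursion stops.
SUM(hops) = 0 + 1 + 2 + 3 = 6.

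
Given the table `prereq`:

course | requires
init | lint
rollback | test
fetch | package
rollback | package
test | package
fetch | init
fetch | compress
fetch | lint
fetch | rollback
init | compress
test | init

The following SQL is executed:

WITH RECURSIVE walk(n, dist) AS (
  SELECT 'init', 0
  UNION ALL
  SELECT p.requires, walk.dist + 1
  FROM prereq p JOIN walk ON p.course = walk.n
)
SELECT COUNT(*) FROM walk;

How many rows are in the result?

3

Base: (init, dist=0).
Iteration 1: edges from {init} -> (compress, dist=1), (lint, dist=1).
Iteration 2: no outgoing edges from {compress,lint}; recursion stops.
Total rows emitted: 3.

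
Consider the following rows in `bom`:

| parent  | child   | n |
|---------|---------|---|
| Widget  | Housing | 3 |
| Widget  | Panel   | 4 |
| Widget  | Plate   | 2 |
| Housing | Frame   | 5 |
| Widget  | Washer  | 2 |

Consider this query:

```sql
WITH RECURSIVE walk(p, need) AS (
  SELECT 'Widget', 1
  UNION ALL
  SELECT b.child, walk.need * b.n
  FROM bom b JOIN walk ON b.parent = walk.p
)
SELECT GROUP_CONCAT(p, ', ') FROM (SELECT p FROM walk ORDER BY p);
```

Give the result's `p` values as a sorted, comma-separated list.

Frame, Housing, Panel, Plate, Washer, Widget

Base: (Widget, need=1).
Iteration 1: components of {Widget} -> Housing = 1*3 = 3, Panel = 1*4 = 4, Plate = 1*2 = 2, Washer = 1*2 = 2.
Iteration 2: components of {Housing,Panel,Plate,Washer} -> Frame = 3*5 = 15.
Iteration 3: no further components; recursion stops.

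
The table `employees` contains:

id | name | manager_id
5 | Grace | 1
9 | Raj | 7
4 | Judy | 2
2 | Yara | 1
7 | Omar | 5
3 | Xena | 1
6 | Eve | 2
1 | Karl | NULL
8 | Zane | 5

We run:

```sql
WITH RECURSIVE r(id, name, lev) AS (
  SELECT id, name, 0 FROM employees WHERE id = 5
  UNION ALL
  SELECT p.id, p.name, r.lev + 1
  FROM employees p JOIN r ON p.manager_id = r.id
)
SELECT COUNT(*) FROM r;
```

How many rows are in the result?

Base: id=5 (Grace) at lev 0.
Iteration 1: rows with manager_id in {5} -> Omar (id 7, lev 1), Zane (id 8, lev 1).
Iteration 2: rows with manager_id in {7,8} -> Raj (id 9, lev 2).
Iteration 3: no rows with manager_id in {9}; recursion stops.
Total rows emitted: 4.

4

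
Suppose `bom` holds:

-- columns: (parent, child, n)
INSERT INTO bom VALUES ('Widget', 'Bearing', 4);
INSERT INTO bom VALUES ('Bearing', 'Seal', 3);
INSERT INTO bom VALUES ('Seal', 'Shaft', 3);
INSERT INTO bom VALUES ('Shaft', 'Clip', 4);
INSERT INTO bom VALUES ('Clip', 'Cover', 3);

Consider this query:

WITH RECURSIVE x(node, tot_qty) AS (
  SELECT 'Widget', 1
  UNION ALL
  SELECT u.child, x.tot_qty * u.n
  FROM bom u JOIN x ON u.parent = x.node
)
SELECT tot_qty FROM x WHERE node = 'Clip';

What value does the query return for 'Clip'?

144

Base: (Widget, tot_qty=1).
Iteration 1: components of {Widget} -> Bearing = 1*4 = 4.
Iteration 2: components of {Bearing} -> Seal = 4*3 = 12.
Iteration 3: components of {Seal} -> Shaft = 12*3 = 36.
Iteration 4: components of {Shaft} -> Clip = 36*4 = 144.
Iteration 5: components of {Clip} -> Cover = 144*3 = 432.
Iteration 6: no further components; recursion stops.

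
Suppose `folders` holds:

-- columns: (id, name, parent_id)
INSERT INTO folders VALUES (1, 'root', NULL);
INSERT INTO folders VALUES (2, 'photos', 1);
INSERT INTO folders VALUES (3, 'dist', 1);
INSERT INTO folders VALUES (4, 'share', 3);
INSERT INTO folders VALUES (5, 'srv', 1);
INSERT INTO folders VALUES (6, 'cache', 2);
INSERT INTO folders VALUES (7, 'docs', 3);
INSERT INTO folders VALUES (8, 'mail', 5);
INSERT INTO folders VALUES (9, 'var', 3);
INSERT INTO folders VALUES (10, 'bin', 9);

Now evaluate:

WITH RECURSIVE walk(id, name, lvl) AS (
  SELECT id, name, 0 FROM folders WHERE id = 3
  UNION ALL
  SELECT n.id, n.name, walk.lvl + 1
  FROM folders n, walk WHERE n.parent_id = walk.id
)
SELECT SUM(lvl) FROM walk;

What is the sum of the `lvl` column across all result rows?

Base: id=3 (dist) at lvl 0.
Iteration 1: rows with parent_id in {3} -> share (id 4, lvl 1), docs (id 7, lvl 1), var (id 9, lvl 1).
Iteration 2: rows with parent_id in {4,7,9} -> bin (id 10, lvl 2).
Iteration 3: no rows with parent_id in {10}; recursion stops.
SUM(lvl) = 0 + 1 + 1 + 1 + 2 = 5.

5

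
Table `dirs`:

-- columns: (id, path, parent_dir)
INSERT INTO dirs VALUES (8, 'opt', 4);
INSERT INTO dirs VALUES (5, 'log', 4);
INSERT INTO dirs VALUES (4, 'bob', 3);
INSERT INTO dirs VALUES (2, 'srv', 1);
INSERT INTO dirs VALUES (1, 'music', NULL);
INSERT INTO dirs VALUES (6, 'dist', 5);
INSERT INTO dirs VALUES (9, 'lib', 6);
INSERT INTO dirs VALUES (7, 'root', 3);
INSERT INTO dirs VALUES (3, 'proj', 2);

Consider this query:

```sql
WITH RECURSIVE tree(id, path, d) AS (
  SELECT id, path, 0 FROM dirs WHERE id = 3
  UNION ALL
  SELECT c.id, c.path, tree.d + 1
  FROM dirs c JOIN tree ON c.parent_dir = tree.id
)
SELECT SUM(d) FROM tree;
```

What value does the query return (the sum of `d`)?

Base: id=3 (proj) at d 0.
Iteration 1: rows with parent_dir in {3} -> bob (id 4, d 1), root (id 7, d 1).
Iteration 2: rows with parent_dir in {4,7} -> log (id 5, d 2), opt (id 8, d 2).
Iteration 3: rows with parent_dir in {5,8} -> dist (id 6, d 3).
Iteration 4: rows with parent_dir in {6} -> lib (id 9, d 4).
Iteration 5: no rows with parent_dir in {9}; recursion stops.
SUM(d) = 0 + 1 + 1 + 2 + 2 + 3 + 4 = 13.

13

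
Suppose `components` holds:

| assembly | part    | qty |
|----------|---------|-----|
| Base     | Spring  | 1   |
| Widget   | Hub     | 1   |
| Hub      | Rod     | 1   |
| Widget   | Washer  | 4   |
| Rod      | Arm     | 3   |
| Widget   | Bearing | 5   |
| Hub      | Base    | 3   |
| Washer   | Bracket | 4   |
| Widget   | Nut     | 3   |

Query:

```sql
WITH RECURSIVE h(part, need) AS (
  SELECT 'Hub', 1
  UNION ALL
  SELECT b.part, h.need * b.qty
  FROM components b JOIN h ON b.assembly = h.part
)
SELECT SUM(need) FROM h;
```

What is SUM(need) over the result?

Base: (Hub, need=1).
Iteration 1: components of {Hub} -> Base = 1*3 = 3, Rod = 1*1 = 1.
Iteration 2: components of {Base,Rod} -> Arm = 1*3 = 3, Spring = 3*1 = 3.
Iteration 3: no further components; recursion stops.
SUM(need) = 1 + 1 + 3 + 3 + 3 = 11.

11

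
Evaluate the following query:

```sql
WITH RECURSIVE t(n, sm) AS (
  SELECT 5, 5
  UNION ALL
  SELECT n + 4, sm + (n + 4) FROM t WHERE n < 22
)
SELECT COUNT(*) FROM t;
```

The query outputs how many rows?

Base: n=5, sm=5.
Iteration 1: 5 < 22 holds -> n = 5 + 4 = 9, sm = 5 + 9 = 14.
Iteration 2: 9 < 22 holds -> n = 9 + 4 = 13, sm = 14 + 13 = 27.
Iteration 3: 13 < 22 holds -> n = 13 + 4 = 17, sm = 27 + 17 = 44.
Iteration 4: 17 < 22 holds -> n = 17 + 4 = 21, sm = 44 + 21 = 65.
Iteration 5: 21 < 22 holds -> n = 21 + 4 = 25, sm = 65 + 25 = 90.
Iteration 6: 25 < 22 fails; recursion stops.
Total rows emitted: 6.

6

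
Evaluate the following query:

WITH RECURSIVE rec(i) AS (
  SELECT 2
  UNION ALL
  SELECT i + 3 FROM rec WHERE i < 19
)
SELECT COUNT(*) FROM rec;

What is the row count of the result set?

7

Base: i=2.
Iteration 1: 2 < 19 holds -> i = 2 + 3 = 5.
Iteration 2: 5 < 19 holds -> i = 5 + 3 = 8.
Iteration 3: 8 < 19 holds -> i = 8 + 3 = 11.
Iteration 4: 11 < 19 holds -> i = 11 + 3 = 14.
Iteration 5: 14 < 19 holds -> i = 14 + 3 = 17.
Iteration 6: 17 < 19 holds -> i = 17 + 3 = 20.
Iteration 7: 20 < 19 fails; recursion stops.
Total rows emitted: 7.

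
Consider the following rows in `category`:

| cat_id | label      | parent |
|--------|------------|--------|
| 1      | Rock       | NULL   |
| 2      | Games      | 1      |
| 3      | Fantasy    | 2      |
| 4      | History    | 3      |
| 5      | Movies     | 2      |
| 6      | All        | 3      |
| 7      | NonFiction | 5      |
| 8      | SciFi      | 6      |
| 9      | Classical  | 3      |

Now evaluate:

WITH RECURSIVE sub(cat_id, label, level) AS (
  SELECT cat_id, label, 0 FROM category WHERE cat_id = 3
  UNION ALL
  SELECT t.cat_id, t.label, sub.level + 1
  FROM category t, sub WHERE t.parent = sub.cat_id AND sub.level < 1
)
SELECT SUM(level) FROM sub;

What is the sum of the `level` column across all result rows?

3

Base: cat_id=3 (Fantasy) at level 0.
Iteration 1: rows with parent in {3} -> History (id 4, level 1), All (id 6, level 1), Classical (id 9, level 1).
Iteration 2: level < 1 fails for all current rows; recursion stops.
SUM(level) = 0 + 1 + 1 + 1 = 3.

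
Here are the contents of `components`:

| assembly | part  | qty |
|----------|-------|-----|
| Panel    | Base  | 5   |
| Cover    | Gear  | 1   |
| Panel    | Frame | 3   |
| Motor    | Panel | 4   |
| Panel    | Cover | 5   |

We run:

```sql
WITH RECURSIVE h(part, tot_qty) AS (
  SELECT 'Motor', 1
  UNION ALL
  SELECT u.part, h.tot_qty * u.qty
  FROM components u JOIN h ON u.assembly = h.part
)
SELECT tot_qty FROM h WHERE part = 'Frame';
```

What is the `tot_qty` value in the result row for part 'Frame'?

Base: (Motor, tot_qty=1).
Iteration 1: components of {Motor} -> Panel = 1*4 = 4.
Iteration 2: components of {Panel} -> Base = 4*5 = 20, Cover = 4*5 = 20, Frame = 4*3 = 12.
Iteration 3: components of {Base,Cover,Frame} -> Gear = 20*1 = 20.
Iteration 4: no further components; recursion stops.

12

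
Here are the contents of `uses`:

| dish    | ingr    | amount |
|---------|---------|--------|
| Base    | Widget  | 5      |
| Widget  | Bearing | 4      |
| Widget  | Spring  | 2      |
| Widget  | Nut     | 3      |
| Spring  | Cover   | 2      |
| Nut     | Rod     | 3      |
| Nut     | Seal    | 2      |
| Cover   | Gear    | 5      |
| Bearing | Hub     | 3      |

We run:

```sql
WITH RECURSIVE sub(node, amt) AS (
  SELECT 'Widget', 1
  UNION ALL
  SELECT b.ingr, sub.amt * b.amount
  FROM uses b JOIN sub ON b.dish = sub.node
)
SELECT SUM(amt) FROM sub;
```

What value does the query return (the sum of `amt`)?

Base: (Widget, amt=1).
Iteration 1: components of {Widget} -> Bearing = 1*4 = 4, Nut = 1*3 = 3, Spring = 1*2 = 2.
Iteration 2: components of {Bearing,Nut,Spring} -> Cover = 2*2 = 4, Hub = 4*3 = 12, Rod = 3*3 = 9, Seal = 3*2 = 6.
Iteration 3: components of {Cover,Hub,Rod,Seal} -> Gear = 4*5 = 20.
Iteration 4: no further components; recursion stops.
SUM(amt) = 1 + 4 + 2 + 3 + 12 + 4 + 9 + 6 + 20 = 61.

61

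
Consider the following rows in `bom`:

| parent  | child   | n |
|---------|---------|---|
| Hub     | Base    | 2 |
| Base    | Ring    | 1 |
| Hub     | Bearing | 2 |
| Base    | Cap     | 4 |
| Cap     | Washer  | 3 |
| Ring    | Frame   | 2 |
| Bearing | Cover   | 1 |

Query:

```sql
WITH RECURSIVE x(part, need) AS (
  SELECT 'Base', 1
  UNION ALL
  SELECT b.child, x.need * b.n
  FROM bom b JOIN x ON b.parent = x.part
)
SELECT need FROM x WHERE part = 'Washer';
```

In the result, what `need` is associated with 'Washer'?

Base: (Base, need=1).
Iteration 1: components of {Base} -> Cap = 1*4 = 4, Ring = 1*1 = 1.
Iteration 2: components of {Cap,Ring} -> Frame = 1*2 = 2, Washer = 4*3 = 12.
Iteration 3: no further components; recursion stops.

12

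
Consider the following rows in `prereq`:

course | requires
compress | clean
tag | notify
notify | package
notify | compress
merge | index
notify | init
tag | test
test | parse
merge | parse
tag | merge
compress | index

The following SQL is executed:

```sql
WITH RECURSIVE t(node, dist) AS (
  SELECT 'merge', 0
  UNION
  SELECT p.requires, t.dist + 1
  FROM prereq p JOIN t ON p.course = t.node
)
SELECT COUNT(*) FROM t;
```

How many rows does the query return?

3

Base: (merge, dist=0).
Iteration 1: edges from {merge} -> (index, dist=1), (parse, dist=1).
Iteration 2: no outgoing edges from {index,parse}; recursion stops.
Total rows emitted: 3.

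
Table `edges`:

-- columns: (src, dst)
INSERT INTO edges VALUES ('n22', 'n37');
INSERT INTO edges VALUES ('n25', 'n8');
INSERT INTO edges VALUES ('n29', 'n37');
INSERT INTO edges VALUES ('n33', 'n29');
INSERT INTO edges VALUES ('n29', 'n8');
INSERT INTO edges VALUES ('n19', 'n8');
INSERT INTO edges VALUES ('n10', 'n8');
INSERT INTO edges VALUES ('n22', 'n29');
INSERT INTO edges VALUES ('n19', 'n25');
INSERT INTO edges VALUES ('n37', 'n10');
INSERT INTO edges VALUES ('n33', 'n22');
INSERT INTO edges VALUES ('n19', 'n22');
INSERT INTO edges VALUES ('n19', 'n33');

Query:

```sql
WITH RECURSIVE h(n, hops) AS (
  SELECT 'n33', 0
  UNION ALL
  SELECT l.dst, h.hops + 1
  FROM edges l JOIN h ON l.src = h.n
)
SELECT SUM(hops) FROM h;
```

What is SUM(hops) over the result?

Base: (n33, hops=0).
Iteration 1: edges from {n33} -> (n22, hops=1), (n29, hops=1).
Iteration 2: edges from {n22,n29} -> (n29, hops=2), (n37, hops=2) x2, (n8, hops=2). [UNION ALL keeps all 4 new rows, including repeats]
Iteration 3: edges from {n29,n37,n8} -> (n10, hops=3) x2, (n37, hops=3), (n8, hops=3). [UNION ALL keeps all 4 new rows, including repeats]
Iteration 4: edges from {n10,n37,n8} -> (n10, hops=4), (n8, hops=4) x2. [UNION ALL keeps all 3 new rows, including repeats]
Iteration 5: edges from {n10,n8} -> (n8, hops=5).
Iteration 6: no outgoing edges from {n8}; recursion stops.
SUM(hops) = 0 + 1 + 1 + 2 + 2 + 2 + 2 + 3 + 3 + 3 + 3 + 4 + 4 + 4 + 5 = 39.

39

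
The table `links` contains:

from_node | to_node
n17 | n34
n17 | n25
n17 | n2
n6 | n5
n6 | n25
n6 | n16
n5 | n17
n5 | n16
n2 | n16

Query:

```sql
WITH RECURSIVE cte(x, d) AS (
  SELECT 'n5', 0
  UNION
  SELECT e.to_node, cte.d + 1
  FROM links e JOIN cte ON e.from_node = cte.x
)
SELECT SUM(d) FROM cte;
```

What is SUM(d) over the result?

Base: (n5, d=0).
Iteration 1: edges from {n5} -> (n16, d=1), (n17, d=1).
Iteration 2: edges from {n16,n17} -> (n2, d=2), (n25, d=2), (n34, d=2).
Iteration 3: edges from {n2,n25,n34} -> (n16, d=3).
Iteration 4: no outgoing edges from {n16}; recursion stops.
SUM(d) = 0 + 1 + 1 + 2 + 2 + 2 + 3 = 11.

11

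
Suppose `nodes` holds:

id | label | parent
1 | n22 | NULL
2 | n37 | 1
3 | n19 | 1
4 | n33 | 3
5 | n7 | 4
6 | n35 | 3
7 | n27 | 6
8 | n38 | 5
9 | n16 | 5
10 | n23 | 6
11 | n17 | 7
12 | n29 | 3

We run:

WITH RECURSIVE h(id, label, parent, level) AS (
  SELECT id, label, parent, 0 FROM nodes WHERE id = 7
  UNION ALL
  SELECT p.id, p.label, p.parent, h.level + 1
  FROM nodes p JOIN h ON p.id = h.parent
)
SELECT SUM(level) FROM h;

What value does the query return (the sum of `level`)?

6

Base: id=7 (n27), parent=6, level 0.
Iteration 1: join on id=6 -> n35 (id 6, parent=3, level 1).
Iteration 2: join on id=3 -> n19 (id 3, parent=1, level 2).
Iteration 3: join on id=1 -> n22 (id 1, parent=NULL, level 3).
Iteration 4: parent is NULL; no match; recursion stops.
SUM(level) = 0 + 1 + 2 + 3 = 6.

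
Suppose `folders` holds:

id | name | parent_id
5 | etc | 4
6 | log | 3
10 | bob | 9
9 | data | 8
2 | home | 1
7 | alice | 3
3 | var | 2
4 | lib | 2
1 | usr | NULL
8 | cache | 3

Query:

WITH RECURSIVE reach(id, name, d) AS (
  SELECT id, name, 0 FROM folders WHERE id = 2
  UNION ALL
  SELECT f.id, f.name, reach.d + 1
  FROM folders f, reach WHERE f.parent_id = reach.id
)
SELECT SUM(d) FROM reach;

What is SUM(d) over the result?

Base: id=2 (home) at d 0.
Iteration 1: rows with parent_id in {2} -> var (id 3, d 1), lib (id 4, d 1).
Iteration 2: rows with parent_id in {3,4} -> etc (id 5, d 2), log (id 6, d 2), alice (id 7, d 2), cache (id 8, d 2).
Iteration 3: rows with parent_id in {5,6,7,8} -> data (id 9, d 3).
Iteration 4: rows with parent_id in {9} -> bob (id 10, d 4).
Iteration 5: no rows with parent_id in {10}; recursion stops.
SUM(d) = 0 + 1 + 1 + 2 + 2 + 2 + 2 + 3 + 4 = 17.

17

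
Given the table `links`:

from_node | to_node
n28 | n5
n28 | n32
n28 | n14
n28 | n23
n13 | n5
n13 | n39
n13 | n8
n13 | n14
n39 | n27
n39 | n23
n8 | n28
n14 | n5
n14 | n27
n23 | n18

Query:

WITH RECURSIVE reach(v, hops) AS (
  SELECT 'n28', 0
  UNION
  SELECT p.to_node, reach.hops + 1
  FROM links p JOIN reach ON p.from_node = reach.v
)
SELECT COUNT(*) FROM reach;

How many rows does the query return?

Base: (n28, hops=0).
Iteration 1: edges from {n28} -> (n14, hops=1), (n23, hops=1), (n32, hops=1), (n5, hops=1).
Iteration 2: edges from {n14,n23,n32,n5} -> (n18, hops=2), (n27, hops=2), (n5, hops=2).
Iteration 3: no outgoing edges from {n18,n27,n5}; recursion stops.
Total rows emitted: 8.

8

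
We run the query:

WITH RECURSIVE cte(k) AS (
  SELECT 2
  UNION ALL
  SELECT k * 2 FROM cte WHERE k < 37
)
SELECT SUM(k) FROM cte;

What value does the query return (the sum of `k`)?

126

Base: k=2.
Iteration 1: 2 < 37 holds -> k = 2 * 2 = 4.
Iteration 2: 4 < 37 holds -> k = 4 * 2 = 8.
Iteration 3: 8 < 37 holds -> k = 8 * 2 = 16.
Iteration 4: 16 < 37 holds -> k = 16 * 2 = 32.
Iteration 5: 32 < 37 holds -> k = 32 * 2 = 64.
Iteration 6: 64 < 37 fails; recursion stops.
SUM(k) = 2 + 4 + 8 + 16 + 32 + 64 = 126.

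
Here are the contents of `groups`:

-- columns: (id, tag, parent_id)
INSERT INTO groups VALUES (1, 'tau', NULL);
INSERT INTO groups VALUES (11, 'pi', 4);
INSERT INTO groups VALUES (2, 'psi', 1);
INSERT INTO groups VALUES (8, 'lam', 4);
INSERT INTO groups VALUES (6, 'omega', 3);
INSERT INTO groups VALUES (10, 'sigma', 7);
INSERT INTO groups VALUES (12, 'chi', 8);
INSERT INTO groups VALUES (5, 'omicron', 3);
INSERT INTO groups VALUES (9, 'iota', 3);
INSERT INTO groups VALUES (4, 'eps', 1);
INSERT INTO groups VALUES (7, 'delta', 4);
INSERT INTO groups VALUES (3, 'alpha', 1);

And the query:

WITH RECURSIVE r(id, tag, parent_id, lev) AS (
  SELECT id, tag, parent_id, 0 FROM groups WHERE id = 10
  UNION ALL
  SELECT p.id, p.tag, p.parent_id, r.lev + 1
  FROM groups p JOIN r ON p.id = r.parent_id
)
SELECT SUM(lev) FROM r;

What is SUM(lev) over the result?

6

Base: id=10 (sigma), parent_id=7, lev 0.
Iteration 1: join on id=7 -> delta (id 7, parent_id=4, lev 1).
Iteration 2: join on id=4 -> eps (id 4, parent_id=1, lev 2).
Iteration 3: join on id=1 -> tau (id 1, parent_id=NULL, lev 3).
Iteration 4: parent_id is NULL; no match; recursion stops.
SUM(lev) = 0 + 1 + 2 + 3 = 6.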